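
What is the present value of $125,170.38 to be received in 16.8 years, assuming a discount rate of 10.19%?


Present value formula: PV = FV / (1 + r)^t
PV = $125,170.38 / (1 + 0.1019)^16.8
PV = $125,170.38 / 5.104917
PV = $24,519.57

PV = FV / (1 + r)^t = $24,519.57


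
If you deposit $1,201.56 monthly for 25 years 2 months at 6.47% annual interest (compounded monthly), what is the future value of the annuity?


Future value of an ordinary annuity: FV = PMT × ((1 + r)^n − 1) / r
Monthly rate r = 0.0647/12 ≈ 0.00539167, n = 302
FV = $1,201.56 × ((1 + 0.0647/12)^302 − 1) / (0.0647/12)
FV = $1,201.56 × 755.403501
FV = $907,662.63

FV = PMT × ((1+r)^n - 1)/r = $907,662.63


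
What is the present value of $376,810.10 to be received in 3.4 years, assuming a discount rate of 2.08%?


Present value formula: PV = FV / (1 + r)^t
PV = $376,810.10 / (1 + 0.0208)^3.4
PV = $376,810.10 / 1.07250234
PV = $351,337.32

PV = FV / (1 + r)^t = $351,337.32


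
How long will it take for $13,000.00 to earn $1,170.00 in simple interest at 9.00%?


Rearrange the simple interest formula for t:
I = P × r × t  ⇒  t = I / (P × r)
t = $1,170.00 / ($13,000.00 × 0.09)
t = 1

t = I/(P×r) = 1 year


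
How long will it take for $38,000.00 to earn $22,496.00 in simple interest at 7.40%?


Rearrange the simple interest formula for t:
I = P × r × t  ⇒  t = I / (P × r)
t = $22,496.00 / ($38,000.00 × 0.074)
t = 8

t = I/(P×r) = 8 years


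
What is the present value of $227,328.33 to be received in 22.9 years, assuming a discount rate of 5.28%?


Present value formula: PV = FV / (1 + r)^t
PV = $227,328.33 / (1 + 0.0528)^22.9
PV = $227,328.33 / 3.248782
PV = $69,973.40

PV = FV / (1 + r)^t = $69,973.40


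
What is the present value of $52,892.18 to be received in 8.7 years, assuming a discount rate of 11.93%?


Present value formula: PV = FV / (1 + r)^t
PV = $52,892.18 / (1 + 0.1193)^8.7
PV = $52,892.18 / 2.665843
PV = $19,840.70

PV = FV / (1 + r)^t = $19,840.70


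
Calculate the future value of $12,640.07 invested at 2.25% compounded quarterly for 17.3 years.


Compound interest formula: A = P(1 + r/n)^(nt)
A = $12,640.07 × (1 + 0.0225/4)^(4 × 17.3)
Growth factor: (1 + 0.0225/4)^69.2 = 1.474265
A = $12,640.07 × 1.474265
A = $18,634.81

A = P(1 + r/n)^(nt) = $18,634.81


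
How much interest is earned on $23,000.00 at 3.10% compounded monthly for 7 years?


Compound interest earned = final amount − principal.
A = P(1 + r/n)^(nt) = $23,000.00 × (1 + 0.031/12)^(12 × 7) = $28,565.92
Interest = A − P = $28,565.92 − $23,000.00 = $5,565.92

Interest = A - P = $5,565.92


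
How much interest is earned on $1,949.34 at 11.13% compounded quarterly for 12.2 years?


Compound interest earned = final amount − principal.
A = P(1 + r/n)^(nt) = $1,949.34 × (1 + 0.1113/4)^(4 × 12.2) = $7,439.49
Interest = A − P = $7,439.49 − $1,949.34 = $5,490.15

Interest = A - P = $5,490.15


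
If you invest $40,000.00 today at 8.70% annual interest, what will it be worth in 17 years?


Future value formula: FV = PV × (1 + r)^t
FV = $40,000.00 × (1 + 0.087)^17
FV = $40,000.00 × 4.1295454
FV = $165,181.82

FV = PV × (1 + r)^t = $165,181.82


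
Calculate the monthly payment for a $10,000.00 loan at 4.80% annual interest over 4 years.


Loan payment formula: PMT = PV × r / (1 − (1 + r)^(−n))
Monthly rate r = 0.048/12 = 0.004, n = 48 months
Denominator: 1 − (1 + 0.048/12)^(−48) = 0.174377
PMT = $10,000.00 × (0.048/12) / 0.174377
PMT = $229.39 per month

PMT = PV × r / (1-(1+r)^(-n)) = $229.39/month


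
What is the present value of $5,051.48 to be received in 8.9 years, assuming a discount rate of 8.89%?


Present value formula: PV = FV / (1 + r)^t
PV = $5,051.48 / (1 + 0.0889)^8.9
PV = $5,051.48 / 2.133994
PV = $2,367.15

PV = FV / (1 + r)^t = $2,367.15


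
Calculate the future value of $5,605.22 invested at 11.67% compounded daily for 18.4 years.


Compound interest formula: A = P(1 + r/n)^(nt)
A = $5,605.22 × (1 + 0.1167/365)^(365 × 18.4)
Growth factor: (1 + 0.1167/365)^6716 = 8.5586015
A = $5,605.22 × 8.5586015
A = $47,972.84

A = P(1 + r/n)^(nt) = $47,972.84


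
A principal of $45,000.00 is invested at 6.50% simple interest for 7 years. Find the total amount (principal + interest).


Total amount formula: A = P(1 + rt) = P + P·r·t
Interest: I = P × r × t = $45,000.00 × 0.065 × 7 = $20,475.00
A = P + I = $45,000.00 + $20,475.00 = $65,475.00

A = P + I = P(1 + rt) = $65,475.00


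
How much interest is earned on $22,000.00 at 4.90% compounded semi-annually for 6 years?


Compound interest earned = final amount − principal.
A = P(1 + r/n)^(nt) = $22,000.00 × (1 + 0.049/2)^(2 × 6) = $29,414.82
Interest = A − P = $29,414.82 − $22,000.00 = $7,414.82

Interest = A - P = $7,414.82


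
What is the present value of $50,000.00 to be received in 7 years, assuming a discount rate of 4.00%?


Present value formula: PV = FV / (1 + r)^t
PV = $50,000.00 / (1 + 0.04)^7
PV = $50,000.00 / 1.3159318
PV = $37,995.89

PV = FV / (1 + r)^t = $37,995.89


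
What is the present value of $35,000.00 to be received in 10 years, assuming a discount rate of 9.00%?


Present value formula: PV = FV / (1 + r)^t
PV = $35,000.00 / (1 + 0.09)^10
PV = $35,000.00 / 2.367364
PV = $14,784.38

PV = FV / (1 + r)^t = $14,784.38


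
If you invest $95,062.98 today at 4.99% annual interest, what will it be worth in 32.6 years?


Future value formula: FV = PV × (1 + r)^t
FV = $95,062.98 × (1 + 0.0499)^32.6
FV = $95,062.98 × 4.89128203
FV = $464,979.85

FV = PV × (1 + r)^t = $464,979.85


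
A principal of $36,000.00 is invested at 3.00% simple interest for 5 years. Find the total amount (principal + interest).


Total amount formula: A = P(1 + rt) = P + P·r·t
Interest: I = P × r × t = $36,000.00 × 0.03 × 5 = $5,400.00
A = P + I = $36,000.00 + $5,400.00 = $41,400.00

A = P + I = P(1 + rt) = $41,400.00


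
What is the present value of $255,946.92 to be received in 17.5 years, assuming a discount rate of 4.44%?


Present value formula: PV = FV / (1 + r)^t
PV = $255,946.92 / (1 + 0.0444)^17.5
PV = $255,946.92 / 2.1387997
PV = $119,668.49

PV = FV / (1 + r)^t = $119,668.49


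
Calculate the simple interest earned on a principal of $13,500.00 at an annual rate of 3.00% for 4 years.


Simple interest formula: I = P × r × t
I = $13,500.00 × 0.03 × 4
I = $1,620.00

I = P × r × t = $1,620.00


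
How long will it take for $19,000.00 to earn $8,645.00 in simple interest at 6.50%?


Rearrange the simple interest formula for t:
I = P × r × t  ⇒  t = I / (P × r)
t = $8,645.00 / ($19,000.00 × 0.065)
t = 7

t = I/(P×r) = 7 years


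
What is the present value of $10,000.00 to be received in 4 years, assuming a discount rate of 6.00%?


Present value formula: PV = FV / (1 + r)^t
PV = $10,000.00 / (1 + 0.06)^4
PV = $10,000.00 / 1.262477
PV = $7,920.94

PV = FV / (1 + r)^t = $7,920.94


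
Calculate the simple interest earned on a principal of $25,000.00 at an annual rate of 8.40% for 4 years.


Simple interest formula: I = P × r × t
I = $25,000.00 × 0.084 × 4
I = $8,400.00

I = P × r × t = $8,400.00


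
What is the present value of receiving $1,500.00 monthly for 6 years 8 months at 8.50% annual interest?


Present value of an ordinary annuity: PV = PMT × (1 − (1 + r)^(−n)) / r
Monthly rate r = 0.085/12 ≈ 0.00708333, n = 80
PV = $1,500.00 × (1 − (1 + 0.085/12)^(−80)) / (0.085/12)
PV = $1,500.00 × 60.910840
PV = $91,366.26

PV = PMT × (1-(1+r)^(-n))/r = $91,366.26


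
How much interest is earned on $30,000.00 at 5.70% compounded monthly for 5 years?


Compound interest earned = final amount − principal.
A = P(1 + r/n)^(nt) = $30,000.00 × (1 + 0.057/12)^(12 × 5) = $39,865.95
Interest = A − P = $39,865.95 − $30,000.00 = $9,865.95

Interest = A - P = $9,865.95


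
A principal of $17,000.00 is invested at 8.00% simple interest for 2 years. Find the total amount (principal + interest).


Total amount formula: A = P(1 + rt) = P + P·r·t
Interest: I = P × r × t = $17,000.00 × 0.08 × 2 = $2,720.00
A = P + I = $17,000.00 + $2,720.00 = $19,720.00

A = P + I = P(1 + rt) = $19,720.00


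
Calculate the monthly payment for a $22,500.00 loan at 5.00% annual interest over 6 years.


Loan payment formula: PMT = PV × r / (1 − (1 + r)^(−n))
Monthly rate r = 0.05/12 ≈ 0.00416667, n = 72 months
Denominator: 1 − (1 + 0.05/12)^(−72) = 0.258720
PMT = $22,500.00 × (0.05/12) / 0.258720
PMT = $362.36 per month

PMT = PV × r / (1-(1+r)^(-n)) = $362.36/month


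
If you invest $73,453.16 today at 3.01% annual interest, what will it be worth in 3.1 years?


Future value formula: FV = PV × (1 + r)^t
FV = $73,453.16 × (1 + 0.0301)^3.1
FV = $73,453.16 × 1.0962916
FV = $80,526.08

FV = PV × (1 + r)^t = $80,526.08


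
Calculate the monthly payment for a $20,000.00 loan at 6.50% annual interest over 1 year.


Loan payment formula: PMT = PV × r / (1 − (1 + r)^(−n))
Monthly rate r = 0.065/12 ≈ 0.00541667, n = 12 months
Denominator: 1 − (1 + 0.065/12)^(−12) = 0.062768
PMT = $20,000.00 × (0.065/12) / 0.062768
PMT = $1,725.93 per month

PMT = PV × r / (1-(1+r)^(-n)) = $1,725.93/month


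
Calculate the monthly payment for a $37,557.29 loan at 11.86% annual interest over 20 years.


Loan payment formula: PMT = PV × r / (1 − (1 + r)^(−n))
Monthly rate r = 0.1186/12 ≈ 0.00988333, n = 240 months
Denominator: 1 − (1 + 0.1186/12)^(−240) = 0.905613
PMT = $37,557.29 × (0.1186/12) / 0.905613
PMT = $409.88 per month

PMT = PV × r / (1-(1+r)^(-n)) = $409.88/month


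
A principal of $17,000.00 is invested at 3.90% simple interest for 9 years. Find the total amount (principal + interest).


Total amount formula: A = P(1 + rt) = P + P·r·t
Interest: I = P × r × t = $17,000.00 × 0.039 × 9 = $5,967.00
A = P + I = $17,000.00 + $5,967.00 = $22,967.00

A = P + I = P(1 + rt) = $22,967.00


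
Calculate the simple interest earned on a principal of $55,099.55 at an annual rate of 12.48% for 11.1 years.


Simple interest formula: I = P × r × t
I = $55,099.55 × 0.1248 × 11.1
I = $76,328.30

I = P × r × t = $76,328.30


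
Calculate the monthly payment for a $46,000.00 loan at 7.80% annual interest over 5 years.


Loan payment formula: PMT = PV × r / (1 − (1 + r)^(−n))
Monthly rate r = 0.078/12 = 0.0065, n = 60 months
Denominator: 1 − (1 + 0.078/12)^(−60) = 0.322088
PMT = $46,000.00 × (0.078/12) / 0.322088
PMT = $928.32 per month

PMT = PV × r / (1-(1+r)^(-n)) = $928.32/month


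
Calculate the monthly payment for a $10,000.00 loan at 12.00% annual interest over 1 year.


Loan payment formula: PMT = PV × r / (1 − (1 + r)^(−n))
Monthly rate r = 0.12/12 = 0.01, n = 12 months
Denominator: 1 − (1 + 0.12/12)^(−12) = 0.112551
PMT = $10,000.00 × (0.12/12) / 0.112551
PMT = $888.49 per month

PMT = PV × r / (1-(1+r)^(-n)) = $888.49/month


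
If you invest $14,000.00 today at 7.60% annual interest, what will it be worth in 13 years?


Future value formula: FV = PV × (1 + r)^t
FV = $14,000.00 × (1 + 0.076)^13
FV = $14,000.00 × 2.5915496
FV = $36,281.69

FV = PV × (1 + r)^t = $36,281.69


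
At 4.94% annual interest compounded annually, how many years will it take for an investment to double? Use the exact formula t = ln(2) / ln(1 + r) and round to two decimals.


Doubling condition: (1 + r)^t = 2
Take ln of both sides: t × ln(1 + r) = ln(2)
t = ln(2) / ln(1 + r)
t = 0.693147 / 0.0482186
t = 14.38

t = ln(2) / ln(1 + r) = 14.38 years


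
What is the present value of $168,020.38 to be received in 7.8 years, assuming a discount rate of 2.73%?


Present value formula: PV = FV / (1 + r)^t
PV = $168,020.38 / (1 + 0.0273)^7.8
PV = $168,020.38 / 1.2337832
PV = $136,183.07

PV = FV / (1 + r)^t = $136,183.07


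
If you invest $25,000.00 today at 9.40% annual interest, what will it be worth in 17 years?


Future value formula: FV = PV × (1 + r)^t
FV = $25,000.00 × (1 + 0.094)^17
FV = $25,000.00 × 4.6056876
FV = $115,142.19

FV = PV × (1 + r)^t = $115,142.19


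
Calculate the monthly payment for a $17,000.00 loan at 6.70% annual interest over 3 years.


Loan payment formula: PMT = PV × r / (1 − (1 + r)^(−n))
Monthly rate r = 0.067/12 ≈ 0.00558333, n = 36 months
Denominator: 1 − (1 + 0.067/12)^(−36) = 0.181630
PMT = $17,000.00 × (0.067/12) / 0.181630
PMT = $522.58 per month

PMT = PV × r / (1-(1+r)^(-n)) = $522.58/month


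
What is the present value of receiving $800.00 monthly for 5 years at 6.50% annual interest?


Present value of an ordinary annuity: PV = PMT × (1 − (1 + r)^(−n)) / r
Monthly rate r = 0.065/12 ≈ 0.00541667, n = 60
PV = $800.00 × (1 − (1 + 0.065/12)^(−60)) / (0.065/12)
PV = $800.00 × 51.108680
PV = $40,886.94

PV = PMT × (1-(1+r)^(-n))/r = $40,886.94


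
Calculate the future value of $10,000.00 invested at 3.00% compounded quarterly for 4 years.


Compound interest formula: A = P(1 + r/n)^(nt)
A = $10,000.00 × (1 + 0.03/4)^(4 × 4)
Growth factor: (1 + 0.03/4)^16 = 1.126992
A = $10,000.00 × 1.126992
A = $11,269.92

A = P(1 + r/n)^(nt) = $11,269.92


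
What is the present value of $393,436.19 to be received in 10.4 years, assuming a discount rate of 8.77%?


Present value formula: PV = FV / (1 + r)^t
PV = $393,436.19 / (1 + 0.0877)^10.4
PV = $393,436.19 / 2.3971485
PV = $164,126.75

PV = FV / (1 + r)^t = $164,126.75


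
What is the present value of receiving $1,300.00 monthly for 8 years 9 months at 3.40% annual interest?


Present value of an ordinary annuity: PV = PMT × (1 − (1 + r)^(−n)) / r
Monthly rate r = 0.034/12 ≈ 0.00283333, n = 105
PV = $1,300.00 × (1 − (1 + 0.034/12)^(−105)) / (0.034/12)
PV = $1,300.00 × 90.711154
PV = $117,924.50

PV = PMT × (1-(1+r)^(-n))/r = $117,924.50


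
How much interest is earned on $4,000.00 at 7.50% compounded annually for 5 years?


Compound interest earned = final amount − principal.
A = P(1 + r/n)^(nt) = $4,000.00 × (1 + 0.075/1)^(1 × 5) = $5,742.52
Interest = A − P = $5,742.52 − $4,000.00 = $1,742.52

Interest = A - P = $1,742.52


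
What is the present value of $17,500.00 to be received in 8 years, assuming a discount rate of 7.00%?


Present value formula: PV = FV / (1 + r)^t
PV = $17,500.00 / (1 + 0.07)^8
PV = $17,500.00 / 1.718186
PV = $10,185.16

PV = FV / (1 + r)^t = $10,185.16


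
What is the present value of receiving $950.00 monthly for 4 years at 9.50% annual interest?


Present value of an ordinary annuity: PV = PMT × (1 − (1 + r)^(−n)) / r
Monthly rate r = 0.095/12 ≈ 0.00791667, n = 48
PV = $950.00 × (1 − (1 + 0.095/12)^(−48)) / (0.095/12)
PV = $950.00 × 39.803947
PV = $37,813.75

PV = PMT × (1-(1+r)^(-n))/r = $37,813.75


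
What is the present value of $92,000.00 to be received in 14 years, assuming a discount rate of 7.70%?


Present value formula: PV = FV / (1 + r)^t
PV = $92,000.00 / (1 + 0.077)^14
PV = $92,000.00 / 2.825009
PV = $32,566.27

PV = FV / (1 + r)^t = $32,566.27


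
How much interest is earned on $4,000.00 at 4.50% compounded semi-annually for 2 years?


Compound interest earned = final amount − principal.
A = P(1 + r/n)^(nt) = $4,000.00 × (1 + 0.045/2)^(2 × 2) = $4,372.33
Interest = A − P = $4,372.33 − $4,000.00 = $372.33

Interest = A - P = $372.33


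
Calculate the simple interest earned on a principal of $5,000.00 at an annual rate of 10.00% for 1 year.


Simple interest formula: I = P × r × t
I = $5,000.00 × 0.1 × 1
I = $500.00

I = P × r × t = $500.00


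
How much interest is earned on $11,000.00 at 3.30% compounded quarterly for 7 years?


Compound interest earned = final amount − principal.
A = P(1 + r/n)^(nt) = $11,000.00 × (1 + 0.033/4)^(4 × 7) = $13,845.32
Interest = A − P = $13,845.32 − $11,000.00 = $2,845.32

Interest = A - P = $2,845.32


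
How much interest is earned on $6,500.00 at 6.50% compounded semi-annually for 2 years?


Compound interest earned = final amount − principal.
A = P(1 + r/n)^(nt) = $6,500.00 × (1 + 0.065/2)^(2 × 2) = $7,387.09
Interest = A − P = $7,387.09 − $6,500.00 = $887.09

Interest = A - P = $887.09


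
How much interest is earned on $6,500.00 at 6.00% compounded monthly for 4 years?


Compound interest earned = final amount − principal.
A = P(1 + r/n)^(nt) = $6,500.00 × (1 + 0.06/12)^(12 × 4) = $8,258.18
Interest = A − P = $8,258.18 − $6,500.00 = $1,758.18

Interest = A - P = $1,758.18


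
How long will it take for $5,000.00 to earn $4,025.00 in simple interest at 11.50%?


Rearrange the simple interest formula for t:
I = P × r × t  ⇒  t = I / (P × r)
t = $4,025.00 / ($5,000.00 × 0.115)
t = 7

t = I/(P×r) = 7 years


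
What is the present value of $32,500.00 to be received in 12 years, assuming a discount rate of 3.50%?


Present value formula: PV = FV / (1 + r)^t
PV = $32,500.00 / (1 + 0.035)^12
PV = $32,500.00 / 1.5110687
PV = $21,507.96

PV = FV / (1 + r)^t = $21,507.96


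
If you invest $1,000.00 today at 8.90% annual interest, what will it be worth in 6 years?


Future value formula: FV = PV × (1 + r)^t
FV = $1,000.00 × (1 + 0.089)^6
FV = $1,000.00 × 1.667890
FV = $1,667.89

FV = PV × (1 + r)^t = $1,667.89


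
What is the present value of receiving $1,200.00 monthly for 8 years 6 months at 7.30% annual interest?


Present value of an ordinary annuity: PV = PMT × (1 − (1 + r)^(−n)) / r
Monthly rate r = 0.073/12 ≈ 0.00608333, n = 102
PV = $1,200.00 × (1 − (1 + 0.073/12)^(−102)) / (0.073/12)
PV = $1,200.00 × 75.832246
PV = $90,998.70

PV = PMT × (1-(1+r)^(-n))/r = $90,998.70


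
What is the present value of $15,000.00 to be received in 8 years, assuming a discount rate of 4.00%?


Present value formula: PV = FV / (1 + r)^t
PV = $15,000.00 / (1 + 0.04)^8
PV = $15,000.00 / 1.368569
PV = $10,960.35

PV = FV / (1 + r)^t = $10,960.35


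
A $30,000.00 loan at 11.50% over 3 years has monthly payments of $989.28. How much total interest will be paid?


Total paid over the life of the loan = PMT × n.
Total paid = $989.28 × 36 = $35,614.08
Total interest = total paid − principal = $35,614.08 − $30,000.00 = $5,614.08

Total interest = (PMT × n) - PV = $5,614.08


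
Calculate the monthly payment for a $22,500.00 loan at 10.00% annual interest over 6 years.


Loan payment formula: PMT = PV × r / (1 − (1 + r)^(−n))
Monthly rate r = 0.1/12 ≈ 0.00833333, n = 72 months
Denominator: 1 − (1 + 0.1/12)^(−72) = 0.449822
PMT = $22,500.00 × (0.1/12) / 0.449822
PMT = $416.83 per month

PMT = PV × r / (1-(1+r)^(-n)) = $416.83/month


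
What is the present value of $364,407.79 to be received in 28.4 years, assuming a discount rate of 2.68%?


Present value formula: PV = FV / (1 + r)^t
PV = $364,407.79 / (1 + 0.0268)^28.4
PV = $364,407.79 / 2.1193292
PV = $171,944.87

PV = FV / (1 + r)^t = $171,944.87


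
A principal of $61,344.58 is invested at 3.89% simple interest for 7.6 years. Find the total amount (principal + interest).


Total amount formula: A = P(1 + rt) = P + P·r·t
Interest: I = P × r × t = $61,344.58 × 0.0389 × 7.6 = $18,135.91
A = P + I = $61,344.58 + $18,135.91 = $79,480.49

A = P + I = P(1 + rt) = $79,480.49


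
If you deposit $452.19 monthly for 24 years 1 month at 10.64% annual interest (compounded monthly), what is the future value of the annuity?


Future value of an ordinary annuity: FV = PMT × ((1 + r)^n − 1) / r
Monthly rate r = 0.1064/12 ≈ 0.00886667, n = 289
FV = $452.19 × ((1 + 0.1064/12)^289 − 1) / (0.1064/12)
FV = $452.19 × 1333.323687
FV = $602,915.64

FV = PMT × ((1+r)^n - 1)/r = $602,915.64


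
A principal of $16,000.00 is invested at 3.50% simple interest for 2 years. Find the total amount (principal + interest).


Total amount formula: A = P(1 + rt) = P + P·r·t
Interest: I = P × r × t = $16,000.00 × 0.035 × 2 = $1,120.00
A = P + I = $16,000.00 + $1,120.00 = $17,120.00

A = P + I = P(1 + rt) = $17,120.00


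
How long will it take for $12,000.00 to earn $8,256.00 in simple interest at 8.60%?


Rearrange the simple interest formula for t:
I = P × r × t  ⇒  t = I / (P × r)
t = $8,256.00 / ($12,000.00 × 0.086)
t = 8

t = I/(P×r) = 8 years


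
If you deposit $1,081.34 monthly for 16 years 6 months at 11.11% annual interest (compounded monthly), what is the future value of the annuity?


Future value of an ordinary annuity: FV = PMT × ((1 + r)^n − 1) / r
Monthly rate r = 0.1111/12 ≈ 0.00925833, n = 198
FV = $1,081.34 × ((1 + 0.1111/12)^198 − 1) / (0.1111/12)
FV = $1,081.34 × 561.767853
FV = $607,462.05

FV = PMT × ((1+r)^n - 1)/r = $607,462.05


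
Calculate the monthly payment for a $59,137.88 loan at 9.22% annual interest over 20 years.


Loan payment formula: PMT = PV × r / (1 − (1 + r)^(−n))
Monthly rate r = 0.0922/12 ≈ 0.00768333, n = 240 months
Denominator: 1 − (1 + 0.0922/12)^(−240) = 0.840698
PMT = $59,137.88 × (0.0922/12) / 0.840698
PMT = $540.47 per month

PMT = PV × r / (1-(1+r)^(-n)) = $540.47/month


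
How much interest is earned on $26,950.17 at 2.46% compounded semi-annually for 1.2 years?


Compound interest earned = final amount − principal.
A = P(1 + r/n)^(nt) = $26,950.17 × (1 + 0.0246/2)^(2 × 1.2) = $27,752.60
Interest = A − P = $27,752.60 − $26,950.17 = $802.43

Interest = A - P = $802.43


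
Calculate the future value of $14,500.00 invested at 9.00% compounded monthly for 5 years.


Compound interest formula: A = P(1 + r/n)^(nt)
A = $14,500.00 × (1 + 0.09/12)^(12 × 5)
Growth factor: (1 + 0.09/12)^60 = 1.565681
A = $14,500.00 × 1.565681
A = $22,702.37

A = P(1 + r/n)^(nt) = $22,702.37


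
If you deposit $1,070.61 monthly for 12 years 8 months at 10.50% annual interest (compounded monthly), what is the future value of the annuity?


Future value of an ordinary annuity: FV = PMT × ((1 + r)^n − 1) / r
Monthly rate r = 0.105/12 = 0.00875, n = 152
FV = $1,070.61 × ((1 + 0.105/12)^152 − 1) / (0.105/12)
FV = $1,070.61 × 315.340925
FV = $337,607.15

FV = PMT × ((1+r)^n - 1)/r = $337,607.15


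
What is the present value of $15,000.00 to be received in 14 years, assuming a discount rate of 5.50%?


Present value formula: PV = FV / (1 + r)^t
PV = $15,000.00 / (1 + 0.055)^14
PV = $15,000.00 / 2.116091
PV = $7,088.54

PV = FV / (1 + r)^t = $7,088.54


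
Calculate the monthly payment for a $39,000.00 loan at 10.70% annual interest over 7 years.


Loan payment formula: PMT = PV × r / (1 − (1 + r)^(−n))
Monthly rate r = 0.107/12 ≈ 0.00891667, n = 84 months
Denominator: 1 − (1 + 0.107/12)^(−84) = 0.525589
PMT = $39,000.00 × (0.107/12) / 0.525589
PMT = $661.64 per month

PMT = PV × r / (1-(1+r)^(-n)) = $661.64/month


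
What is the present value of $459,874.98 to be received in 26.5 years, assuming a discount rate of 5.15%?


Present value formula: PV = FV / (1 + r)^t
PV = $459,874.98 / (1 + 0.0515)^26.5
PV = $459,874.98 / 3.783954
PV = $121,532.92

PV = FV / (1 + r)^t = $121,532.92


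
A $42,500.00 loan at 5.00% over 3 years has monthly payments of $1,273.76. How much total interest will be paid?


Total paid over the life of the loan = PMT × n.
Total paid = $1,273.76 × 36 = $45,855.36
Total interest = total paid − principal = $45,855.36 − $42,500.00 = $3,355.36

Total interest = (PMT × n) - PV = $3,355.36


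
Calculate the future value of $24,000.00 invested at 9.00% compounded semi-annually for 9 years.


Compound interest formula: A = P(1 + r/n)^(nt)
A = $24,000.00 × (1 + 0.09/2)^(2 × 9)
Growth factor: (1 + 0.09/2)^18 = 2.2084788
A = $24,000.00 × 2.2084788
A = $53,003.49

A = P(1 + r/n)^(nt) = $53,003.49


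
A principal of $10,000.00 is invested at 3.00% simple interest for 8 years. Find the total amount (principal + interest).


Total amount formula: A = P(1 + rt) = P + P·r·t
Interest: I = P × r × t = $10,000.00 × 0.03 × 8 = $2,400.00
A = P + I = $10,000.00 + $2,400.00 = $12,400.00

A = P + I = P(1 + rt) = $12,400.00


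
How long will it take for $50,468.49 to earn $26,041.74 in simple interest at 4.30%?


Rearrange the simple interest formula for t:
I = P × r × t  ⇒  t = I / (P × r)
t = $26,041.74 / ($50,468.49 × 0.043)
t = 12

t = I/(P×r) = 12 years


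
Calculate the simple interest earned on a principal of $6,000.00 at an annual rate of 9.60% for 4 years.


Simple interest formula: I = P × r × t
I = $6,000.00 × 0.096 × 4
I = $2,304.00

I = P × r × t = $2,304.00


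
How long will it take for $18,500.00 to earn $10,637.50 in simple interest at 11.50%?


Rearrange the simple interest formula for t:
I = P × r × t  ⇒  t = I / (P × r)
t = $10,637.50 / ($18,500.00 × 0.115)
t = 5

t = I/(P×r) = 5 years


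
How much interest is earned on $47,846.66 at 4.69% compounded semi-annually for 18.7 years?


Compound interest earned = final amount − principal.
A = P(1 + r/n)^(nt) = $47,846.66 × (1 + 0.0469/2)^(2 × 18.7) = $113,852.77
Interest = A − P = $113,852.77 − $47,846.66 = $66,006.11

Interest = A - P = $66,006.11


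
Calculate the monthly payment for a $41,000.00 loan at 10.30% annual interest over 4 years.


Loan payment formula: PMT = PV × r / (1 − (1 + r)^(−n))
Monthly rate r = 0.103/12 ≈ 0.00858333, n = 48 months
Denominator: 1 − (1 + 0.103/12)^(−48) = 0.336510
PMT = $41,000.00 × (0.103/12) / 0.336510
PMT = $1,045.78 per month

PMT = PV × r / (1-(1+r)^(-n)) = $1,045.78/month


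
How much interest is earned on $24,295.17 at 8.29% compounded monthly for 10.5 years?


Compound interest earned = final amount − principal.
A = P(1 + r/n)^(nt) = $24,295.17 × (1 + 0.0829/12)^(12 × 10.5) = $57,843.13
Interest = A − P = $57,843.13 − $24,295.17 = $33,547.96

Interest = A - P = $33,547.96


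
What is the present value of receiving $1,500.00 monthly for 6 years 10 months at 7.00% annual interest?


Present value of an ordinary annuity: PV = PMT × (1 − (1 + r)^(−n)) / r
Monthly rate r = 0.07/12 ≈ 0.00583333, n = 82
PV = $1,500.00 × (1 − (1 + 0.07/12)^(−82)) / (0.07/12)
PV = $1,500.00 × 65.026708
PV = $97,540.06

PV = PMT × (1-(1+r)^(-n))/r = $97,540.06


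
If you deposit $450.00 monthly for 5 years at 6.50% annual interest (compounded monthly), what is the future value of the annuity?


Future value of an ordinary annuity: FV = PMT × ((1 + r)^n − 1) / r
Monthly rate r = 0.065/12 ≈ 0.00541667, n = 60
FV = $450.00 × ((1 + 0.065/12)^60 − 1) / (0.065/12)
FV = $450.00 × 70.673968
FV = $31,803.29

FV = PMT × ((1+r)^n - 1)/r = $31,803.29


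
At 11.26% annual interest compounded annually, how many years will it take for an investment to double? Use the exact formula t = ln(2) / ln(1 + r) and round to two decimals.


Doubling condition: (1 + r)^t = 2
Take ln of both sides: t × ln(1 + r) = ln(2)
t = ln(2) / ln(1 + r)
t = 0.693147 / 0.106700
t = 6.50

t = ln(2) / ln(1 + r) = 6.50 years


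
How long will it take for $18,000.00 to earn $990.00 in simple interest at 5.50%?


Rearrange the simple interest formula for t:
I = P × r × t  ⇒  t = I / (P × r)
t = $990.00 / ($18,000.00 × 0.055)
t = 1

t = I/(P×r) = 1 year


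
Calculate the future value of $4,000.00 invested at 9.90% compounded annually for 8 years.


Compound interest formula: A = P(1 + r/n)^(nt)
A = $4,000.00 × (1 + 0.099/1)^(1 × 8)
Growth factor: (1 + 0.099/1)^8 = 2.1280486
A = $4,000.00 × 2.1280486
A = $8,512.19

A = P(1 + r/n)^(nt) = $8,512.19


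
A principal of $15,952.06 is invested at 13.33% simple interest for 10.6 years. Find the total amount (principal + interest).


Total amount formula: A = P(1 + rt) = P + P·r·t
Interest: I = P × r × t = $15,952.06 × 0.1333 × 10.6 = $22,539.94
A = P + I = $15,952.06 + $22,539.94 = $38,492.00

A = P + I = P(1 + rt) = $38,492.00


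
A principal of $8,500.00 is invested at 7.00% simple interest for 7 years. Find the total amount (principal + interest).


Total amount formula: A = P(1 + rt) = P + P·r·t
Interest: I = P × r × t = $8,500.00 × 0.07 × 7 = $4,165.00
A = P + I = $8,500.00 + $4,165.00 = $12,665.00

A = P + I = P(1 + rt) = $12,665.00


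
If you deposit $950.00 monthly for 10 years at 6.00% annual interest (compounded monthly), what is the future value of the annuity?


Future value of an ordinary annuity: FV = PMT × ((1 + r)^n − 1) / r
Monthly rate r = 0.06/12 = 0.005, n = 120
FV = $950.00 × ((1 + 0.06/12)^120 − 1) / (0.06/12)
FV = $950.00 × 163.879347
FV = $155,685.38

FV = PMT × ((1+r)^n - 1)/r = $155,685.38


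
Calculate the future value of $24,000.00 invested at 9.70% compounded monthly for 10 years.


Compound interest formula: A = P(1 + r/n)^(nt)
A = $24,000.00 × (1 + 0.097/12)^(12 × 10)
Growth factor: (1 + 0.097/12)^120 = 2.627678
A = $24,000.00 × 2.627678
A = $63,064.27

A = P(1 + r/n)^(nt) = $63,064.27


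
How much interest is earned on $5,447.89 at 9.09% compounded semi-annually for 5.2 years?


Compound interest earned = final amount − principal.
A = P(1 + r/n)^(nt) = $5,447.89 × (1 + 0.0909/2)^(2 × 5.2) = $8,649.33
Interest = A − P = $8,649.33 − $5,447.89 = $3,201.44

Interest = A - P = $3,201.44


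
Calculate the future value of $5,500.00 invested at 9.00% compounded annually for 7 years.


Compound interest formula: A = P(1 + r/n)^(nt)
A = $5,500.00 × (1 + 0.09/1)^(1 × 7)
Growth factor: (1 + 0.09/1)^7 = 1.8280391
A = $5,500.00 × 1.8280391
A = $10,054.22

A = P(1 + r/n)^(nt) = $10,054.22


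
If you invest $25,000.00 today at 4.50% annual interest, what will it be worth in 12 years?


Future value formula: FV = PV × (1 + r)^t
FV = $25,000.00 × (1 + 0.045)^12
FV = $25,000.00 × 1.69588143
FV = $42,397.04

FV = PV × (1 + r)^t = $42,397.04


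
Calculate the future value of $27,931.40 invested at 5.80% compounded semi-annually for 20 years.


Compound interest formula: A = P(1 + r/n)^(nt)
A = $27,931.40 × (1 + 0.058/2)^(2 × 20)
Growth factor: (1 + 0.058/2)^40 = 3.1377258
A = $27,931.40 × 3.1377258
A = $87,641.07

A = P(1 + r/n)^(nt) = $87,641.07


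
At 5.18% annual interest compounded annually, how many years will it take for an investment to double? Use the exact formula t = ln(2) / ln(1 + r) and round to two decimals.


Doubling condition: (1 + r)^t = 2
Take ln of both sides: t × ln(1 + r) = ln(2)
t = ln(2) / ln(1 + r)
t = 0.693147 / 0.050503
t = 13.72

t = ln(2) / ln(1 + r) = 13.72 years


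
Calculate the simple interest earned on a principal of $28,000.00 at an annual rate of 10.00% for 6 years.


Simple interest formula: I = P × r × t
I = $28,000.00 × 0.1 × 6
I = $16,800.00

I = P × r × t = $16,800.00


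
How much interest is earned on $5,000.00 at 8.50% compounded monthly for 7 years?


Compound interest earned = final amount − principal.
A = P(1 + r/n)^(nt) = $5,000.00 × (1 + 0.085/12)^(12 × 7) = $9,046.16
Interest = A − P = $9,046.16 − $5,000.00 = $4,046.16

Interest = A - P = $4,046.16


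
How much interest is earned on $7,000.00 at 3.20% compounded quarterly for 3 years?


Compound interest earned = final amount − principal.
A = P(1 + r/n)^(nt) = $7,000.00 × (1 + 0.032/4)^(4 × 3) = $7,702.37
Interest = A − P = $7,702.37 − $7,000.00 = $702.37

Interest = A - P = $702.37


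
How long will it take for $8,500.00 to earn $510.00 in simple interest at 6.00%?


Rearrange the simple interest formula for t:
I = P × r × t  ⇒  t = I / (P × r)
t = $510.00 / ($8,500.00 × 0.06)
t = 1

t = I/(P×r) = 1 year


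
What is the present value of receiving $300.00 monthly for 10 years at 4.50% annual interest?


Present value of an ordinary annuity: PV = PMT × (1 − (1 + r)^(−n)) / r
Monthly rate r = 0.045/12 = 0.00375, n = 120
PV = $300.00 × (1 − (1 + 0.045/12)^(−120)) / (0.045/12)
PV = $300.00 × 96.489324
PV = $28,946.80

PV = PMT × (1-(1+r)^(-n))/r = $28,946.80


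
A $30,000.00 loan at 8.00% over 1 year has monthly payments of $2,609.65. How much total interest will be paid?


Total paid over the life of the loan = PMT × n.
Total paid = $2,609.65 × 12 = $31,315.80
Total interest = total paid − principal = $31,315.80 − $30,000.00 = $1,315.80

Total interest = (PMT × n) - PV = $1,315.80


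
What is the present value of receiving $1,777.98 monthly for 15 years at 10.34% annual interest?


Present value of an ordinary annuity: PV = PMT × (1 − (1 + r)^(−n)) / r
Monthly rate r = 0.1034/12 ≈ 0.00861667, n = 180
PV = $1,777.98 × (1 − (1 + 0.1034/12)^(−180)) / (0.1034/12)
PV = $1,777.98 × 91.282479
PV = $162,298.42

PV = PMT × (1-(1+r)^(-n))/r = $162,298.42


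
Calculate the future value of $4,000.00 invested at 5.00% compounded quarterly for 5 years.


Compound interest formula: A = P(1 + r/n)^(nt)
A = $4,000.00 × (1 + 0.05/4)^(4 × 5)
Growth factor: (1 + 0.05/4)^20 = 1.282037
A = $4,000.00 × 1.282037
A = $5,128.15

A = P(1 + r/n)^(nt) = $5,128.15


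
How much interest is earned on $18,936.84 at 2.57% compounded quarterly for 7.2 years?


Compound interest earned = final amount − principal.
A = P(1 + r/n)^(nt) = $18,936.84 × (1 + 0.0257/4)^(4 × 7.2) = $22,772.58
Interest = A − P = $22,772.58 − $18,936.84 = $3,835.74

Interest = A - P = $3,835.74


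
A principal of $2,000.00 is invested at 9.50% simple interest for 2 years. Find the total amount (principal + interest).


Total amount formula: A = P(1 + rt) = P + P·r·t
Interest: I = P × r × t = $2,000.00 × 0.095 × 2 = $380.00
A = P + I = $2,000.00 + $380.00 = $2,380.00

A = P + I = P(1 + rt) = $2,380.00


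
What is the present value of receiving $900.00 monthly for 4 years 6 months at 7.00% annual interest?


Present value of an ordinary annuity: PV = PMT × (1 − (1 + r)^(−n)) / r
Monthly rate r = 0.07/12 ≈ 0.00583333, n = 54
PV = $900.00 × (1 − (1 + 0.07/12)^(−54)) / (0.07/12)
PV = $900.00 × 46.207358
PV = $41,586.62

PV = PMT × (1-(1+r)^(-n))/r = $41,586.62


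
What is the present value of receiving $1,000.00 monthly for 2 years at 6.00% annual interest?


Present value of an ordinary annuity: PV = PMT × (1 − (1 + r)^(−n)) / r
Monthly rate r = 0.06/12 = 0.005, n = 24
PV = $1,000.00 × (1 − (1 + 0.06/12)^(−24)) / (0.06/12)
PV = $1,000.00 × 22.562866
PV = $22,562.87

PV = PMT × (1-(1+r)^(-n))/r = $22,562.87


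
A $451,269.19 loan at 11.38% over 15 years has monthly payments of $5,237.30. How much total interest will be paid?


Total paid over the life of the loan = PMT × n.
Total paid = $5,237.30 × 180 = $942,714.00
Total interest = total paid − principal = $942,714.00 − $451,269.19 = $491,444.81

Total interest = (PMT × n) - PV = $491,444.81


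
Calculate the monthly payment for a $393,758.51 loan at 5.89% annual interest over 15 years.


Loan payment formula: PMT = PV × r / (1 − (1 + r)^(−n))
Monthly rate r = 0.0589/12 ≈ 0.00490833, n = 180 months
Denominator: 1 − (1 + 0.0589/12)^(−180) = 0.585772
PMT = $393,758.51 × (0.0589/12) / 0.585772
PMT = $3,299.40 per month

PMT = PV × r / (1-(1+r)^(-n)) = $3,299.40/month


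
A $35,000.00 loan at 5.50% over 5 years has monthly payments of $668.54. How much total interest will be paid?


Total paid over the life of the loan = PMT × n.
Total paid = $668.54 × 60 = $40,112.40
Total interest = total paid − principal = $40,112.40 − $35,000.00 = $5,112.40

Total interest = (PMT × n) - PV = $5,112.40


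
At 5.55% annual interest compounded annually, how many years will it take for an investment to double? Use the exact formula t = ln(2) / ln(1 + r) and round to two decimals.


Doubling condition: (1 + r)^t = 2
Take ln of both sides: t × ln(1 + r) = ln(2)
t = ln(2) / ln(1 + r)
t = 0.693147 / 0.054015
t = 12.83

t = ln(2) / ln(1 + r) = 12.83 years


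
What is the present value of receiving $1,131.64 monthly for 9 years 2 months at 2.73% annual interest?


Present value of an ordinary annuity: PV = PMT × (1 − (1 + r)^(−n)) / r
Monthly rate r = 0.0273/12 = 0.002275, n = 110
PV = $1,131.64 × (1 − (1 + 0.0273/12)^(−110)) / (0.0273/12)
PV = $1,131.64 × 97.218707
PV = $110,016.58

PV = PMT × (1-(1+r)^(-n))/r = $110,016.58


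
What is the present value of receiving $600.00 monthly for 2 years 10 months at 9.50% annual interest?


Present value of an ordinary annuity: PV = PMT × (1 − (1 + r)^(−n)) / r
Monthly rate r = 0.095/12 ≈ 0.00791667, n = 34
PV = $600.00 × (1 − (1 + 0.095/12)^(−34)) / (0.095/12)
PV = $600.00 × 29.706178
PV = $17,823.71

PV = PMT × (1-(1+r)^(-n))/r = $17,823.71


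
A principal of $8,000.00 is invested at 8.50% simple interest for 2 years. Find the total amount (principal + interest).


Total amount formula: A = P(1 + rt) = P + P·r·t
Interest: I = P × r × t = $8,000.00 × 0.085 × 2 = $1,360.00
A = P + I = $8,000.00 + $1,360.00 = $9,360.00

A = P + I = P(1 + rt) = $9,360.00


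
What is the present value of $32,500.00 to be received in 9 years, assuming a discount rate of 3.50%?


Present value formula: PV = FV / (1 + r)^t
PV = $32,500.00 / (1 + 0.035)^9
PV = $32,500.00 / 1.362897
PV = $23,846.26

PV = FV / (1 + r)^t = $23,846.26


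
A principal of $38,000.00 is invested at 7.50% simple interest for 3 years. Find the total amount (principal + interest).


Total amount formula: A = P(1 + rt) = P + P·r·t
Interest: I = P × r × t = $38,000.00 × 0.075 × 3 = $8,550.00
A = P + I = $38,000.00 + $8,550.00 = $46,550.00

A = P + I = P(1 + rt) = $46,550.00


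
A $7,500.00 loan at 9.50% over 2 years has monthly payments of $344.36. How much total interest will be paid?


Total paid over the life of the loan = PMT × n.
Total paid = $344.36 × 24 = $8,264.64
Total interest = total paid − principal = $8,264.64 − $7,500.00 = $764.64

Total interest = (PMT × n) - PV = $764.64


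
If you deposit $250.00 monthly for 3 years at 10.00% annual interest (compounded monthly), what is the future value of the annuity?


Future value of an ordinary annuity: FV = PMT × ((1 + r)^n − 1) / r
Monthly rate r = 0.1/12 ≈ 0.00833333, n = 36
FV = $250.00 × ((1 + 0.1/12)^36 − 1) / (0.1/12)
FV = $250.00 × 41.781821
FV = $10,445.46

FV = PMT × ((1+r)^n - 1)/r = $10,445.46


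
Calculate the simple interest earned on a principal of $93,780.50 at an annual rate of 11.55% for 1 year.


Simple interest formula: I = P × r × t
I = $93,780.50 × 0.1155 × 1
I = $10,831.65

I = P × r × t = $10,831.65


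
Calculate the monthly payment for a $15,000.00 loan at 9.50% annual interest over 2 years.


Loan payment formula: PMT = PV × r / (1 − (1 + r)^(−n))
Monthly rate r = 0.095/12 ≈ 0.00791667, n = 24 months
Denominator: 1 − (1 + 0.095/12)^(−24) = 0.172422
PMT = $15,000.00 × (0.095/12) / 0.172422
PMT = $688.72 per month

PMT = PV × r / (1-(1+r)^(-n)) = $688.72/month


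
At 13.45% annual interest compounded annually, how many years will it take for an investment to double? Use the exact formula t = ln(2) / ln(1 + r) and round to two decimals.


Doubling condition: (1 + r)^t = 2
Take ln of both sides: t × ln(1 + r) = ln(2)
t = ln(2) / ln(1 + r)
t = 0.693147 / 0.126192
t = 5.49

t = ln(2) / ln(1 + r) = 5.49 years


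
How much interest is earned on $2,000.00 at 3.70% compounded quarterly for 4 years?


Compound interest earned = final amount − principal.
A = P(1 + r/n)^(nt) = $2,000.00 × (1 + 0.037/4)^(4 × 4) = $2,317.45
Interest = A − P = $2,317.45 − $2,000.00 = $317.45

Interest = A - P = $317.45


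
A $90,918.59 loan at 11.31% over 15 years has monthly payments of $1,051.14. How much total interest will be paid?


Total paid over the life of the loan = PMT × n.
Total paid = $1,051.14 × 180 = $189,205.20
Total interest = total paid − principal = $189,205.20 − $90,918.59 = $98,286.61

Total interest = (PMT × n) - PV = $98,286.61
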